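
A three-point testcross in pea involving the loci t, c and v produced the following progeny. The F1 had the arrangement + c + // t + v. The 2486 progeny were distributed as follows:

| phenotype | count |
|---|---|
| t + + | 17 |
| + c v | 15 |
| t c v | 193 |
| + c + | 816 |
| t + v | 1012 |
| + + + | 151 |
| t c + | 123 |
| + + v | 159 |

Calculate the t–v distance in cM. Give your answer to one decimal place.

The two rarest classes, + c v and t + +, are the double crossovers. Comparing them with the parentals, only the v allele has switched, so v is the middle locus and the order is c – v – t.
Crossovers in the v–t interval produce the single-crossover classes t c + and + + v (123 + 159 = 282) plus the double crossovers (32).
RF(v–t) = (282 + 32) / 2486 = 314/2486 = 0.1263 → 12.6 cM.

12.6 cM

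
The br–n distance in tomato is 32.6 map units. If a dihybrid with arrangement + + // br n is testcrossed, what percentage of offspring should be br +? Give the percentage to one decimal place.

A map distance of 32.6 map units corresponds to a recombination frequency of 0.326.
The F1 is + + / br n, so br + is a recombinant gamete class with expected frequency r/2 = 0.326/2 = 0.1630.
That is 0.1630 = 16.3% of the progeny.

16.3%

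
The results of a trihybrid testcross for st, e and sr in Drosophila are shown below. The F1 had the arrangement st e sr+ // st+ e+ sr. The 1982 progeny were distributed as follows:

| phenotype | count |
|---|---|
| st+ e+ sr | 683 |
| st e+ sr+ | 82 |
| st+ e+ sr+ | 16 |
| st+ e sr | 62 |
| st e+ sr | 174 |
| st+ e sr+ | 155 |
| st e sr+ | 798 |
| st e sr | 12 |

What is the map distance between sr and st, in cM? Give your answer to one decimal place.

18.0 cM

The two rarest classes, st e sr and st+ e+ sr+, are the double crossovers. Comparing them with the parentals, only the sr allele has switched, so sr is the middle locus and the order is e – sr – st.
Crossovers in the sr–st interval produce the single-crossover classes st+ e sr+ and st e+ sr (155 + 174 = 329) plus the double crossovers (28).
RF(sr–st) = (329 + 28) / 1982 = 357/1982 = 0.1801 → 18.0 cM.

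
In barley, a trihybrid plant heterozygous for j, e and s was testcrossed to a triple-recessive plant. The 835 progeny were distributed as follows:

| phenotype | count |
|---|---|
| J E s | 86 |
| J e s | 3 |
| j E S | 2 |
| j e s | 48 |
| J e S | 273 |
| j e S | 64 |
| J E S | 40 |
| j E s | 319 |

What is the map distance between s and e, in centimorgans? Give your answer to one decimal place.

11.1 centimorgans

The two most frequent reciprocal classes, J e S and j E s, are the parental types, so the F1 was J e S / j E s.
The two rarest classes, J e s and j E S, are the double crossovers. Comparing them with the parentals, only the s allele has switched, so s is the middle locus and the order is j – s – e.
Crossovers in the s–e interval produce the single-crossover classes J E S and j e s (40 + 48 = 88) plus the double crossovers (5).
RF(s–e) = (88 + 5) / 835 = 93/835 = 0.1114 → 11.1 centimorgans.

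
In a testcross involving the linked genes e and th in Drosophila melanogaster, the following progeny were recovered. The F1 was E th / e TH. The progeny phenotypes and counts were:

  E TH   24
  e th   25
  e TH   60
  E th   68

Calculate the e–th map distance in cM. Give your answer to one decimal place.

The recombinant classes are E TH and e th: 24 + 25 = 49.
Recombination frequency = 49/177 = 0.2768 ≈ 27.7%, i.e. 27.7 cM.

27.7 cM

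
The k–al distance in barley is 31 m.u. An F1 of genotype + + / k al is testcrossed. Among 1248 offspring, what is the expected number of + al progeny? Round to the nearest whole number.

193

A map distance of 31 m.u. corresponds to a recombination frequency of 0.310.
The F1 is + + / k al, so + al is a recombinant gamete class with expected frequency r/2 = 0.310/2 = 0.1550.
Expected number = 0.1550 × 1248 = 193.44 ≈ 193.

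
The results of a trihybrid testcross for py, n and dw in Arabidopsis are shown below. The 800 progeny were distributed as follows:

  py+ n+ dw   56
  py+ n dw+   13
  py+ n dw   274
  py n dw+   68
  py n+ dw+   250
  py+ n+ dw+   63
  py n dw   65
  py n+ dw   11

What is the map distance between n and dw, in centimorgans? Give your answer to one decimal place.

18.5 centimorgans

The two most frequent reciprocal classes, py n+ dw+ and py+ n dw, are the parental types, so the F1 was py n+ dw+ / py+ n dw.
The two rarest classes, py n+ dw and py+ n dw+, are the double crossovers. Comparing them with the parentals, only the dw allele has switched, so dw is the middle locus and the order is py – dw – n.
Crossovers in the dw–n interval produce the single-crossover classes py n dw+ and py+ n+ dw (68 + 56 = 124) plus the double crossovers (24).
RF(dw–n) = (124 + 24) / 800 = 148/800 = 0.1850 → 18.5 centimorgans.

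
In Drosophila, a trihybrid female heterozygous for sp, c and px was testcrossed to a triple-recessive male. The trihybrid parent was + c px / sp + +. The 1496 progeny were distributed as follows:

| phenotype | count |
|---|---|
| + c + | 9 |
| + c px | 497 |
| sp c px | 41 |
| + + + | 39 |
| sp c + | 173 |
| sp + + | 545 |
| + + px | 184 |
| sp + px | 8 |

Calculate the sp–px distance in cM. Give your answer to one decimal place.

6.5 cM

The two rarest classes, + c + and sp + px, are the double crossovers. Comparing them with the parentals, only the px allele has switched, so px is the middle locus and the order is sp – px – c.
Crossovers in the sp–px interval produce the single-crossover classes sp c px and + + + (41 + 39 = 80) plus the double crossovers (17).
RF(sp–px) = (80 + 17) / 1496 = 97/1496 = 0.0648 → 6.5 cM.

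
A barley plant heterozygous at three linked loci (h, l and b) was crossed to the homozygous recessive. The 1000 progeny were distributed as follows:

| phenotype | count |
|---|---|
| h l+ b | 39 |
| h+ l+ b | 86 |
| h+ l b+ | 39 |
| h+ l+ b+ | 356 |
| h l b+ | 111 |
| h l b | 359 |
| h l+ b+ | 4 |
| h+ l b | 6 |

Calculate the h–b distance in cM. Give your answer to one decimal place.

20.7 cM

The two most frequent reciprocal classes, h l b and h+ l+ b+, are the parental types, so the F1 was h l b / h+ l+ b+.
The two rarest classes, h+ l b and h l+ b+, are the double crossovers. Comparing them with the parentals, only the h allele has switched, so h is the middle locus and the order is b – h – l.
Crossovers in the b–h interval produce the single-crossover classes h l b+ and h+ l+ b (111 + 86 = 197) plus the double crossovers (10).
RF(b–h) = (197 + 10) / 1000 = 207/1000 = 0.2070 → 20.7 cM.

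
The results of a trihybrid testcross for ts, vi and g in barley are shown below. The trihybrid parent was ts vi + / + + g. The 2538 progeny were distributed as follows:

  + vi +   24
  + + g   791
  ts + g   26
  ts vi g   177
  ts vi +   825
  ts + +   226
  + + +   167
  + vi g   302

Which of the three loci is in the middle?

ts

The two rarest classes, + vi + and ts + g, are the double crossovers. Comparing them with the parentals, only the ts allele has switched, so ts is the middle locus and the order is g – ts – vi.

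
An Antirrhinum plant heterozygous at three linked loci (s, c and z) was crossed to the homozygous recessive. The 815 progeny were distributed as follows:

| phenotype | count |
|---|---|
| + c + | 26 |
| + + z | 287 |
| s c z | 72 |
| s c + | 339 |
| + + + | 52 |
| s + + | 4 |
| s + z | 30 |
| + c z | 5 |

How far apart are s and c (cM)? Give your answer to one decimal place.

8.0 cM

The two most frequent reciprocal classes, + + z and s c +, are the parental types, so the F1 was + + z / s c +.
The two rarest classes, + c z and s + +, are the double crossovers. Comparing them with the parentals, only the c allele has switched, so c is the middle locus and the order is z – c – s.
Crossovers in the c–s interval produce the single-crossover classes s + z and + c + (30 + 26 = 56) plus the double crossovers (9).
RF(c–s) = (56 + 9) / 815 = 65/815 = 0.0798 → 8.0 cM.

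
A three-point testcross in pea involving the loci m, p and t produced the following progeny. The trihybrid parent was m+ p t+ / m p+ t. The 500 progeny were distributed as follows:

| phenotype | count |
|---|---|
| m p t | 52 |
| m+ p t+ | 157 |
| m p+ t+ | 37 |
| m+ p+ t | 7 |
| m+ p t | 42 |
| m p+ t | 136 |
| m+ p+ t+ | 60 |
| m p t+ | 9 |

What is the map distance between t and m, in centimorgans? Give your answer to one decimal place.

The two rarest classes, m p t+ and m+ p+ t, are the double crossovers. Comparing them with the parentals, only the m allele has switched, so m is the middle locus and the order is p – m – t.
Crossovers in the m–t interval produce the single-crossover classes m+ p t and m p+ t+ (42 + 37 = 79) plus the double crossovers (16).
RF(m–t) = (79 + 16) / 500 = 95/500 = 0.1900 → 19.0 centimorgans.

19.0 centimorgans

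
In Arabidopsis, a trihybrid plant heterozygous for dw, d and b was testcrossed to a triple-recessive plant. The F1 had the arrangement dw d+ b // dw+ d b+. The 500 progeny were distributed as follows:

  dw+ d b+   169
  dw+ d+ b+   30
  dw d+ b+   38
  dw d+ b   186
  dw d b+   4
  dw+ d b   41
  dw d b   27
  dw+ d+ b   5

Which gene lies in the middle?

The two rarest classes, dw+ d+ b and dw d b+, are the double crossovers. Comparing them with the parentals, only the dw allele has switched, so dw is the middle locus and the order is d – dw – b.

dw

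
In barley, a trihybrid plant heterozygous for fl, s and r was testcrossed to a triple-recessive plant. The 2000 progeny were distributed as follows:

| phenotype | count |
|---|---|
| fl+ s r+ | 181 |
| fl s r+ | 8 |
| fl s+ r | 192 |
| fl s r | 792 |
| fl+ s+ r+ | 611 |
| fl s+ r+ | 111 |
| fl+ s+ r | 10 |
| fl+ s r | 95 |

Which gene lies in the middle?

r

The two most frequent reciprocal classes, fl s r and fl+ s+ r+, are the parental types, so the F1 was fl s r / fl+ s+ r+.
The two rarest classes, fl s r+ and fl+ s+ r, are the double crossovers. Comparing them with the parentals, only the r allele has switched, so r is the middle locus and the order is s – r – fl.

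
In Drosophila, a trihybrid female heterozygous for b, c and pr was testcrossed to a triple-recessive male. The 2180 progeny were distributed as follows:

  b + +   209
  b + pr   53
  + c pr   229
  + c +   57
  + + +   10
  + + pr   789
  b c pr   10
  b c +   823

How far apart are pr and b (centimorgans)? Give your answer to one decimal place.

6.0 centimorgans

The two most frequent reciprocal classes, + + pr and b c +, are the parental types, so the F1 was + + pr / b c +.
The two rarest classes, + + + and b c pr, are the double crossovers. Comparing them with the parentals, only the pr allele has switched, so pr is the middle locus and the order is b – pr – c.
Crossovers in the b–pr interval produce the single-crossover classes b + pr and + c + (53 + 57 = 110) plus the double crossovers (20).
RF(b–pr) = (110 + 20) / 2180 = 130/2180 = 0.0596 → 6.0 centimorgans.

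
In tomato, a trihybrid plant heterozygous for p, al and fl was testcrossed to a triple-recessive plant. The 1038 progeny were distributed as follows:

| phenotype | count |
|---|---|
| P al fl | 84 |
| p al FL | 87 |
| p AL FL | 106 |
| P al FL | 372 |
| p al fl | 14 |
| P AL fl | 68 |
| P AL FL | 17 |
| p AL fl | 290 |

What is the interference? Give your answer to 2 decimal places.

The two most frequent reciprocal classes, P al FL and p AL fl, are the parental types, so the F1 was P al FL / p AL fl.
The two rarest classes, P AL FL and p al fl, are the double crossovers. Comparing them with the parentals, only the al allele has switched, so al is the middle locus and the order is p – al – fl.
p–al: (155 + 31)/1038 = 0.1792; al–fl: (190 + 31)/1038 = 0.2129.
Expected DCO frequency = 0.1792 × 0.2129 ≈ 0.03815; observed = 31/1038 ≈ 0.02987.
Coefficient of coincidence = 0.02987/0.03815 ≈ 0.78; interference = 1 − 0.78 = 0.22.

0.22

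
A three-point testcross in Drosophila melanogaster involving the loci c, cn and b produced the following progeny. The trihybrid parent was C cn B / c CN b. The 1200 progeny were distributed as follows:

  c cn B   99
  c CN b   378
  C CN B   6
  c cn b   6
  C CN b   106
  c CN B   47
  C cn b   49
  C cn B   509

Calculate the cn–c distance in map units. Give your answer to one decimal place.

The two rarest classes, C CN B and c cn b, are the double crossovers. Comparing them with the parentals, only the cn allele has switched, so cn is the middle locus and the order is c – cn – b.
Crossovers in the c–cn interval produce the single-crossover classes c cn B and C CN b (99 + 106 = 205) plus the double crossovers (12).
RF(c–cn) = (205 + 12) / 1200 = 217/1200 = 0.1808 → 18.1 map units.

18.1 map units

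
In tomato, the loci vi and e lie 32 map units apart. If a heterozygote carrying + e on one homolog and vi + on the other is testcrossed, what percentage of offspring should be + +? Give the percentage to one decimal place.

A map distance of 32 map units corresponds to a recombination frequency of 0.320.
The F1 is + e / vi +, so + + is a recombinant gamete class with expected frequency r/2 = 0.320/2 = 0.1600.
That is 0.1600 = 16.0% of the progeny.

16.0%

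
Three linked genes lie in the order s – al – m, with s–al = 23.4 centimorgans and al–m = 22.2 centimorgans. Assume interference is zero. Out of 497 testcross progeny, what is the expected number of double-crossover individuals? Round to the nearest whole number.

26

Map distances give recombination frequencies of 0.234 and 0.222 for the two intervals.
With no interference, expected double-crossover frequency = 0.234 × 0.222 = 0.05195.
Expected number = 0.05195 × 497 = 25.82 ≈ 26.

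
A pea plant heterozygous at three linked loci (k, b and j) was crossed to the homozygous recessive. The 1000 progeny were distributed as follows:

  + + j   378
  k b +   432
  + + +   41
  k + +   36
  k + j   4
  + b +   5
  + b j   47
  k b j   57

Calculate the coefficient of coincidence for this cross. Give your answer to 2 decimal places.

The two most frequent reciprocal classes, + + j and k b +, are the parental types, so the F1 was + + j / k b +.
The two rarest classes, k + j and + b +, are the double crossovers. Comparing them with the parentals, only the k allele has switched, so k is the middle locus and the order is b – k – j.
b–k: (83 + 9)/1000 = 0.0920; k–j: (98 + 9)/1000 = 0.1070.
Expected DCO frequency = 0.0920 × 0.1070 ≈ 0.00984; observed = 9/1000 ≈ 0.00900.
Coefficient of coincidence = 0.00900/0.00984 ≈ 0.91.

0.91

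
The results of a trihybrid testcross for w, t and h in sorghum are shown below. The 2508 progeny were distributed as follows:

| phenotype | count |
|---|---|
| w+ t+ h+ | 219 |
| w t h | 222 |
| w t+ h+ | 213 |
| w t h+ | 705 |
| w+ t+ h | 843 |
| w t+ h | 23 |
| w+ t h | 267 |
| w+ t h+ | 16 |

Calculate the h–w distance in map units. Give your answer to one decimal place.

The two most frequent reciprocal classes, w t h+ and w+ t+ h, are the parental types, so the F1 was w t h+ / w+ t+ h.
The two rarest classes, w+ t h+ and w t+ h, are the double crossovers. Comparing them with the parentals, only the w allele has switched, so w is the middle locus and the order is h – w – t.
Crossovers in the h–w interval produce the single-crossover classes w t h and w+ t+ h+ (222 + 219 = 441) plus the double crossovers (39).
RF(h–w) = (441 + 39) / 2508 = 480/2508 = 0.1914 → 19.1 map units.

19.1 map units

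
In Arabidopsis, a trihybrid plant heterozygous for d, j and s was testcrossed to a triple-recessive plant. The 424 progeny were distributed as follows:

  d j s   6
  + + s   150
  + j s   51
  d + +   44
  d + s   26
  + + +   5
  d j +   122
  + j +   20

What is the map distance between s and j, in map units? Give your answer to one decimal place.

25.0 map units

The two most frequent reciprocal classes, d j + and + + s, are the parental types, so the F1 was d j + / + + s.
The two rarest classes, d j s and + + +, are the double crossovers. Comparing them with the parentals, only the s allele has switched, so s is the middle locus and the order is d – s – j.
Crossovers in the s–j interval produce the single-crossover classes d + + and + j s (44 + 51 = 95) plus the double crossovers (11).
RF(s–j) = (95 + 11) / 424 = 106/424 = 0.2500 → 25.0 map units.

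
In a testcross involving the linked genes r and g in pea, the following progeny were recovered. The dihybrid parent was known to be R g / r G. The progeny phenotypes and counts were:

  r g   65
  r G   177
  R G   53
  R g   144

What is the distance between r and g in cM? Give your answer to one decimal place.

26.9 cM

The recombinant classes are R G and r g: 53 + 65 = 118.
Recombination frequency = 118/439 = 0.2688 ≈ 26.9%, i.e. 26.9 cM.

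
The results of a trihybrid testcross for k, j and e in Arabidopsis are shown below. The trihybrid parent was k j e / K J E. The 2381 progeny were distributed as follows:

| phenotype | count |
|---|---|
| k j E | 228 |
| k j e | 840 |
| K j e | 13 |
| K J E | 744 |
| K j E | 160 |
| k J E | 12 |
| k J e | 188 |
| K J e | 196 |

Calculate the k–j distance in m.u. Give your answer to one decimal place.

The two rarest classes, K j e and k J E, are the double crossovers. Comparing them with the parentals, only the k allele has switched, so k is the middle locus and the order is e – k – j.
Crossovers in the k–j interval produce the single-crossover classes k J e and K j E (188 + 160 = 348) plus the double crossovers (25).
RF(k–j) = (348 + 25) / 2381 = 373/2381 = 0.1567 → 15.7 m.u.

15.7 m.u.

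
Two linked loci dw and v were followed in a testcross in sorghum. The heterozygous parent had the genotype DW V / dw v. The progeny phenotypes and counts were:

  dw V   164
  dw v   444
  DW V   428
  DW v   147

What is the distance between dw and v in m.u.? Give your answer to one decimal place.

26.3 m.u.

The recombinant classes are DW v and dw V: 147 + 164 = 311.
Recombination frequency = 311/1183 = 0.2629 ≈ 26.3%, i.e. 26.3 m.u.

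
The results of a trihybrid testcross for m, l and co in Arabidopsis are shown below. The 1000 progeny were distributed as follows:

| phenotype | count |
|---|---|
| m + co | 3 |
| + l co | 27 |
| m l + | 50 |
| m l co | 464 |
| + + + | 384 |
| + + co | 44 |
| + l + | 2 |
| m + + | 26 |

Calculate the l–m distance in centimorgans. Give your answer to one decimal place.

5.8 centimorgans

The two most frequent reciprocal classes, + + + and m l co, are the parental types, so the F1 was + + + / m l co.
The two rarest classes, + l + and m + co, are the double crossovers. Comparing them with the parentals, only the l allele has switched, so l is the middle locus and the order is m – l – co.
Crossovers in the m–l interval produce the single-crossover classes m + + and + l co (26 + 27 = 53) plus the double crossovers (5).
RF(m–l) = (53 + 5) / 1000 = 58/1000 = 0.0580 → 5.8 centimorgans.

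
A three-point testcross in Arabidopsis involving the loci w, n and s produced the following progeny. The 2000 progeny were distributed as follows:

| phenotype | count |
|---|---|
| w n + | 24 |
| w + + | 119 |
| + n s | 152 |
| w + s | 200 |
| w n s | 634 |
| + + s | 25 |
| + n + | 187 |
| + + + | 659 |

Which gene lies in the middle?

s

The two most frequent reciprocal classes, w n s and + + +, are the parental types, so the F1 was w n s / + + +.
The two rarest classes, w n + and + + s, are the double crossovers. Comparing them with the parentals, only the s allele has switched, so s is the middle locus and the order is w – s – n.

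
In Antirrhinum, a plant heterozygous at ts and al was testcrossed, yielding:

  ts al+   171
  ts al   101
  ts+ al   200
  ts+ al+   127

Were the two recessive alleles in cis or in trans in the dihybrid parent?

trans

The two most frequent classes are ts+ al (200) and ts al+ (171); these are the parental (non-recombinant) types.
So the F1 carried ts+ al on one chromosome and ts al+ on the other — the recessive alleles are on opposite chromosomes (trans / repulsion).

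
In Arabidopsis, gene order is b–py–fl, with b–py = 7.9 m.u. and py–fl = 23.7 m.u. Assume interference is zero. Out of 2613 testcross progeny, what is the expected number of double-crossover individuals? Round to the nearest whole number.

49

Map distances give recombination frequencies of 0.079 and 0.237 for the two intervals.
With no interference, expected double-crossover frequency = 0.079 × 0.237 = 0.01872.
Expected number = 0.01872 × 2613 = 48.92 ≈ 49.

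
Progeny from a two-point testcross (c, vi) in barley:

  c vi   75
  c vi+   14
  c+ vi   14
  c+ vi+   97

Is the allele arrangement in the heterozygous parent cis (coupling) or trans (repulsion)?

cis

The two most frequent classes are c+ vi+ (97) and c vi (75); these are the parental (non-recombinant) types.
So the F1 carried c+ vi+ on one chromosome and c vi on the other — the recessive alleles are on the same chromosome (cis / coupling).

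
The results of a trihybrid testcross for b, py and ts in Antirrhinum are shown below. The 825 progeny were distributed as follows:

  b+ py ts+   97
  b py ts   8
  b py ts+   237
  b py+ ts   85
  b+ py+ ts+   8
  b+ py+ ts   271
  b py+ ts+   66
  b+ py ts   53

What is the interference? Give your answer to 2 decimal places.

0.51

The two most frequent reciprocal classes, b py ts+ and b+ py+ ts, are the parental types, so the F1 was b py ts+ / b+ py+ ts.
The two rarest classes, b py ts and b+ py+ ts+, are the double crossovers. Comparing them with the parentals, only the ts allele has switched, so ts is the middle locus and the order is b – ts – py.
b–ts: (182 + 16)/825 = 0.2400; ts–py: (119 + 16)/825 = 0.1636.
Expected DCO frequency = 0.2400 × 0.1636 ≈ 0.03926; observed = 16/825 ≈ 0.01939.
Coefficient of coincidence = 0.01939/0.03926 ≈ 0.49; interference = 1 − 0.49 = 0.51.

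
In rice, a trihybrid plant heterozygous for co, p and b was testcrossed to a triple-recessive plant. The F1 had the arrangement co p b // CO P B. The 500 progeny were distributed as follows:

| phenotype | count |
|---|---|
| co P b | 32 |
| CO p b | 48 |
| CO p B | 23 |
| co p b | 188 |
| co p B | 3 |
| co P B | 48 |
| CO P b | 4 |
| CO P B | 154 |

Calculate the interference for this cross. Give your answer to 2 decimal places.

The two rarest classes, co p B and CO P b, are the double crossovers. Comparing them with the parentals, only the b allele has switched, so b is the middle locus and the order is p – b – co.
p–b: (55 + 7)/500 = 0.1240; b–co: (96 + 7)/500 = 0.2060.
Expected DCO frequency = 0.1240 × 0.2060 ≈ 0.02554; observed = 7/500 ≈ 0.01400.
Coefficient of coincidence = 0.01400/0.02554 ≈ 0.55; interference = 1 − 0.55 = 0.45.

0.45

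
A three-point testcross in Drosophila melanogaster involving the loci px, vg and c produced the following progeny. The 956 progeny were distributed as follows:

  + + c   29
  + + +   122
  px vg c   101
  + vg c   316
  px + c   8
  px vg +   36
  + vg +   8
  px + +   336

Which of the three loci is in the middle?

c

The two most frequent reciprocal classes, px + + and + vg c, are the parental types, so the F1 was px + + / + vg c.
The two rarest classes, px + c and + vg +, are the double crossovers. Comparing them with the parentals, only the c allele has switched, so c is the middle locus and the order is vg – c – px.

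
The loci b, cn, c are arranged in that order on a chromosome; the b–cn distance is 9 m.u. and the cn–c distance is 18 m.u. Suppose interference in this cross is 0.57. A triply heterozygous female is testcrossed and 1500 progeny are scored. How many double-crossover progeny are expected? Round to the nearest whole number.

10

Map distances give recombination frequencies of 0.090 and 0.180 for the two intervals.
With interference 0.57 (so coincidence = 0.43), expected double-crossover frequency = 0.090 × 0.180 × 0.43 = 0.00697.
Expected number = 0.00697 × 1500 = 10.45 ≈ 10.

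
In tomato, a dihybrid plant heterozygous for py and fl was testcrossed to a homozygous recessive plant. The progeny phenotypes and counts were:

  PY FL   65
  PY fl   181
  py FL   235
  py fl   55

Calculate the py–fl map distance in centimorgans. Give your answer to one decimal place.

The two most frequent classes, PY fl (181) and py FL (235), are the parental types, so the F1 was PY fl / py FL.
The recombinant classes are PY FL and py fl: 65 + 55 = 120.
Recombination frequency = 120/536 = 0.2239 ≈ 22.4%, i.e. 22.4 centimorgans.

22.4 centimorgans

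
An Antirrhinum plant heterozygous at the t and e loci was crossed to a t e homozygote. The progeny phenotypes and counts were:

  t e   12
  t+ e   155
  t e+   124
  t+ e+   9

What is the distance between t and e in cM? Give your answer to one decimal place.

7.0 cM

The two most frequent classes, t+ e (155) and t e+ (124), are the parental types, so the F1 was t+ e / t e+.
The recombinant classes are t+ e+ and t e: 9 + 12 = 21.
Recombination frequency = 21/300 = 0.0700 ≈ 7.0%, i.e. 7.0 cM.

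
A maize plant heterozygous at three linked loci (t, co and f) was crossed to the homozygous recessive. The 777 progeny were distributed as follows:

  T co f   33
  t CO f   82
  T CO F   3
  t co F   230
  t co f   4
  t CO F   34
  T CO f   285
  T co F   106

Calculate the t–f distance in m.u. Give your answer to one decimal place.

25.1 m.u.

The two most frequent reciprocal classes, T CO f and t co F, are the parental types, so the F1 was T CO f / t co F.
The two rarest classes, T CO F and t co f, are the double crossovers. Comparing them with the parentals, only the f allele has switched, so f is the middle locus and the order is co – f – t.
Crossovers in the f–t interval produce the single-crossover classes t CO f and T co F (82 + 106 = 188) plus the double crossovers (7).
RF(f–t) = (188 + 7) / 777 = 195/777 = 0.2510 → 25.1 m.u.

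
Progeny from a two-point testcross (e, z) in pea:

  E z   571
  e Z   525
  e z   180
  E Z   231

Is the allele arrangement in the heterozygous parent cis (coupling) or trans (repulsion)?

trans

The two most frequent classes are E z (571) and e Z (525); these are the parental (non-recombinant) types.
So the F1 carried E z on one chromosome and e Z on the other — the recessive alleles are on opposite chromosomes (trans / repulsion).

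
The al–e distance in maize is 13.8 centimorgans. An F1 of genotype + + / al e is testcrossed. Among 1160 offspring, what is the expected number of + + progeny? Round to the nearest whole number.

A map distance of 13.8 centimorgans corresponds to a recombination frequency of 0.138.
The F1 is + + / al e, so + + is a parental gamete class with expected frequency (1 − r)/2 = 0.862/2 = 0.4310.
Expected number = 0.4310 × 1160 = 499.96 ≈ 500.

500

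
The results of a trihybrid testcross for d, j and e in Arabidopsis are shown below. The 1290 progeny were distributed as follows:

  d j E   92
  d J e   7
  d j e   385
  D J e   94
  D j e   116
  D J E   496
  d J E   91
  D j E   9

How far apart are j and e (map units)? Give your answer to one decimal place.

15.7 map units

The two most frequent reciprocal classes, D J E and d j e, are the parental types, so the F1 was D J E / d j e.
The two rarest classes, D j E and d J e, are the double crossovers. Comparing them with the parentals, only the j allele has switched, so j is the middle locus and the order is e – j – d.
Crossovers in the e–j interval produce the single-crossover classes D J e and d j E (94 + 92 = 186) plus the double crossovers (16).
RF(e–j) = (186 + 16) / 1290 = 202/1290 = 0.1566 → 15.7 map units.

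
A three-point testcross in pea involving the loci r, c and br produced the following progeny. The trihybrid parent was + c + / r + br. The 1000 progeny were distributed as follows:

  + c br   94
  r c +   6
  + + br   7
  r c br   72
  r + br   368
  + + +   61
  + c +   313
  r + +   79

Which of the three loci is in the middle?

The two rarest classes, r c + and + + br, are the double crossovers. Comparing them with the parentals, only the r allele has switched, so r is the middle locus and the order is c – r – br.

r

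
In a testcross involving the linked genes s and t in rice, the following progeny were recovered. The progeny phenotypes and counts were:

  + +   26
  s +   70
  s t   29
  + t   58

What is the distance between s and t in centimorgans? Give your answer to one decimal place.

The two most frequent classes, + t (58) and s + (70), are the parental types, so the F1 was + t / s +.
The recombinant classes are + + and s t: 26 + 29 = 55.
Recombination frequency = 55/183 = 0.3005 ≈ 30.1%, i.e. 30.1 centimorgans.

30.1 centimorgans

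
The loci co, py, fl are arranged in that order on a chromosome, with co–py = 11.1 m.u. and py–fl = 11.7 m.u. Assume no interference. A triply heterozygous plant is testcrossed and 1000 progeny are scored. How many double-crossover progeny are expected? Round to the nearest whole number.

Map distances give recombination frequencies of 0.111 and 0.117 for the two intervals.
With no interference, expected double-crossover frequency = 0.111 × 0.117 = 0.01299.
Expected number = 0.01299 × 1000 = 12.99 ≈ 13.

13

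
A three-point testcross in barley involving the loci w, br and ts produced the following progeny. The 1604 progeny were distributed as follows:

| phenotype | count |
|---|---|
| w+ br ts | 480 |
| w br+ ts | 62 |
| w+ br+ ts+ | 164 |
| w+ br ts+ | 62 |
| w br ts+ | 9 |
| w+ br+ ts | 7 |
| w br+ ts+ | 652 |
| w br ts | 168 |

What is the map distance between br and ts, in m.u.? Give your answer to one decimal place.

The two most frequent reciprocal classes, w br+ ts+ and w+ br ts, are the parental types, so the F1 was w br+ ts+ / w+ br ts.
The two rarest classes, w br ts+ and w+ br+ ts, are the double crossovers. Comparing them with the parentals, only the br allele has switched, so br is the middle locus and the order is w – br – ts.
Crossovers in the br–ts interval produce the single-crossover classes w br+ ts and w+ br ts+ (62 + 62 = 124) plus the double crossovers (16).
RF(br–ts) = (124 + 16) / 1604 = 140/1604 = 0.0873 → 8.7 m.u.

8.7 m.u.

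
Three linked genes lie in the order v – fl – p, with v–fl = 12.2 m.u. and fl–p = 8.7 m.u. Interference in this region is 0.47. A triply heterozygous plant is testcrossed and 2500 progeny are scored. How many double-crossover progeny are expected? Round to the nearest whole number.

Map distances give recombination frequencies of 0.122 and 0.087 for the two intervals.
With interference 0.47 (so coincidence = 0.53), expected double-crossover frequency = 0.122 × 0.087 × 0.53 = 0.00563.
Expected number = 0.00563 × 2500 = 14.06 ≈ 14.

14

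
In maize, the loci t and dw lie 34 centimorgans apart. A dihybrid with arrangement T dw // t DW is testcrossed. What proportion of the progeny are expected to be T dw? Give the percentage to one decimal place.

33.0%

A map distance of 34 centimorgans corresponds to a recombination frequency of 0.340.
The F1 is T dw / t DW, so T dw is a parental gamete class with expected frequency (1 − r)/2 = 0.660/2 = 0.3300.
That is 0.3300 = 33.0% of the progeny.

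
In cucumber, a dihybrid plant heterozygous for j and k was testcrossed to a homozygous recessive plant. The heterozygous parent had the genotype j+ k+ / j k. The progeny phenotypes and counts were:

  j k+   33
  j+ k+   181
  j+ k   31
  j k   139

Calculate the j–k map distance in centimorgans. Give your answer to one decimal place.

16.7 centimorgans

The recombinant classes are j+ k and j k+: 31 + 33 = 64.
Recombination frequency = 64/384 = 0.1667 ≈ 16.7%, i.e. 16.7 centimorgans.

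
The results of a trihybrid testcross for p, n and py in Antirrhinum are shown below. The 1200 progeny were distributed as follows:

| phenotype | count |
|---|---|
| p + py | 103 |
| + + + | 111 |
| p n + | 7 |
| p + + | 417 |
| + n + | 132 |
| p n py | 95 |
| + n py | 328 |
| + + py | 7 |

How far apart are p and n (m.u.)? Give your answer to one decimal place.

18.3 m.u.

The two most frequent reciprocal classes, p + + and + n py, are the parental types, so the F1 was p + + / + n py.
The two rarest classes, p n + and + + py, are the double crossovers. Comparing them with the parentals, only the n allele has switched, so n is the middle locus and the order is p – n – py.
Crossovers in the p–n interval produce the single-crossover classes + + + and p n py (111 + 95 = 206) plus the double crossovers (14).
RF(p–n) = (206 + 14) / 1200 = 220/1200 = 0.1833 → 18.3 m.u.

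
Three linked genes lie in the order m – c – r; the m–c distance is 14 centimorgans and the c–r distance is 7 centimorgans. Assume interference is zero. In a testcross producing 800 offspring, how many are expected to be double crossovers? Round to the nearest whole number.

8

Map distances give recombination frequencies of 0.140 and 0.070 for the two intervals.
With no interference, expected double-crossover frequency = 0.140 × 0.070 = 0.00980.
Expected number = 0.00980 × 800 = 7.84 ≈ 8.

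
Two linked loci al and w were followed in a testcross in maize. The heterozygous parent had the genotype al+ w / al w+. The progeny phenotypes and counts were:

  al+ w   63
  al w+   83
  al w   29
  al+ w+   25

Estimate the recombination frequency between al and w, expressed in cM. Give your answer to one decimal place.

27.0 cM

The recombinant classes are al+ w+ and al w: 25 + 29 = 54.
Recombination frequency = 54/200 = 0.2700 ≈ 27.0%, i.e. 27.0 cM.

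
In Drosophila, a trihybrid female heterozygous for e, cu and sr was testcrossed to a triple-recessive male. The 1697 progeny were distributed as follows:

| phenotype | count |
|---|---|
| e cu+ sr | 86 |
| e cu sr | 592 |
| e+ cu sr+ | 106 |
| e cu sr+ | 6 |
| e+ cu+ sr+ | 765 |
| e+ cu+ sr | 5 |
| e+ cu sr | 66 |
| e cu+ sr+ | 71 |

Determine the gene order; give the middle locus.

The two most frequent reciprocal classes, e cu sr and e+ cu+ sr+, are the parental types, so the F1 was e cu sr / e+ cu+ sr+.
The two rarest classes, e cu sr+ and e+ cu+ sr, are the double crossovers. Comparing them with the parentals, only the sr allele has switched, so sr is the middle locus and the order is e – sr – cu.

sr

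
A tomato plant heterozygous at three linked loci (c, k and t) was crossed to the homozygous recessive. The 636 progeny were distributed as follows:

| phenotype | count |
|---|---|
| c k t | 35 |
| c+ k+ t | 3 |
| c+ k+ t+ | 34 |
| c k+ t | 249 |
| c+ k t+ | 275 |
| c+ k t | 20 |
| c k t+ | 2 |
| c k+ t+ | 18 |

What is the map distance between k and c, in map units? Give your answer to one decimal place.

The two most frequent reciprocal classes, c k+ t and c+ k t+, are the parental types, so the F1 was c k+ t / c+ k t+.
The two rarest classes, c+ k+ t and c k t+, are the double crossovers. Comparing them with the parentals, only the c allele has switched, so c is the middle locus and the order is k – c – t.
Crossovers in the k–c interval produce the single-crossover classes c k t and c+ k+ t+ (35 + 34 = 69) plus the double crossovers (5).
RF(k–c) = (69 + 5) / 636 = 74/636 = 0.1164 → 11.6 map units.

11.6 map units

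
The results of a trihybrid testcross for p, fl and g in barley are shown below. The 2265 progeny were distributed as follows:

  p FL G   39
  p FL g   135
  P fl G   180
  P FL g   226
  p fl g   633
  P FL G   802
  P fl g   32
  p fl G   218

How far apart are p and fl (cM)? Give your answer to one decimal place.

17.0 cM

The two most frequent reciprocal classes, P FL G and p fl g, are the parental types, so the F1 was P FL G / p fl g.
The two rarest classes, p FL G and P fl g, are the double crossovers. Comparing them with the parentals, only the p allele has switched, so p is the middle locus and the order is g – p – fl.
Crossovers in the p–fl interval produce the single-crossover classes P fl G and p FL g (180 + 135 = 315) plus the double crossovers (71).
RF(p–fl) = (315 + 71) / 2265 = 386/2265 = 0.1704 → 17.0 cM.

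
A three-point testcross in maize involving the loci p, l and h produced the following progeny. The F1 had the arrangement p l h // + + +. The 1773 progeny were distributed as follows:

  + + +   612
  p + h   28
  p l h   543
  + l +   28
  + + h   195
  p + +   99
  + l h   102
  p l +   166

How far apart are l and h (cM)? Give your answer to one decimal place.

The two rarest classes, p + h and + l +, are the double crossovers. Comparing them with the parentals, only the l allele has switched, so l is the middle locus and the order is h – l – p.
Crossovers in the h–l interval produce the single-crossover classes p l + and + + h (166 + 195 = 361) plus the double crossovers (56).
RF(h–l) = (361 + 56) / 1773 = 417/1773 = 0.2352 → 23.5 cM.

23.5 cM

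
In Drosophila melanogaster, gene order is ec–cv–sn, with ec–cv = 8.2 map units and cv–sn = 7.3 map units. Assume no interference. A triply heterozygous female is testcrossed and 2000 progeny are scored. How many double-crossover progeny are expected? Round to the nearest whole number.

Map distances give recombination frequencies of 0.082 and 0.073 for the two intervals.
With no interference, expected double-crossover frequency = 0.082 × 0.073 = 0.00599.
Expected number = 0.00599 × 2000 = 11.97 ≈ 12.

12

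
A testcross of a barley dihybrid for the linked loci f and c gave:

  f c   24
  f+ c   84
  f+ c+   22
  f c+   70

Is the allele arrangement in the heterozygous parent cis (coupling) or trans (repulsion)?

trans

The two most frequent classes are f+ c (84) and f c+ (70); these are the parental (non-recombinant) types.
So the F1 carried f+ c on one chromosome and f c+ on the other — the recessive alleles are on opposite chromosomes (trans / repulsion).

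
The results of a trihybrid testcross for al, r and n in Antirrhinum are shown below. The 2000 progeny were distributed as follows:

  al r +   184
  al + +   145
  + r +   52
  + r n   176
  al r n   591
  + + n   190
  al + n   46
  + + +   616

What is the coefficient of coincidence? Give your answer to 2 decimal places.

0.99

The two most frequent reciprocal classes, al r n and + + +, are the parental types, so the F1 was al r n / + + +.
The two rarest classes, al + n and + r +, are the double crossovers. Comparing them with the parentals, only the r allele has switched, so r is the middle locus and the order is n – r – al.
n–r: (374 + 98)/2000 = 0.2360; r–al: (321 + 98)/2000 = 0.2095.
Expected DCO frequency = 0.2360 × 0.2095 ≈ 0.04944; observed = 98/2000 ≈ 0.04900.
Coefficient of coincidence = 0.04900/0.04944 ≈ 0.99.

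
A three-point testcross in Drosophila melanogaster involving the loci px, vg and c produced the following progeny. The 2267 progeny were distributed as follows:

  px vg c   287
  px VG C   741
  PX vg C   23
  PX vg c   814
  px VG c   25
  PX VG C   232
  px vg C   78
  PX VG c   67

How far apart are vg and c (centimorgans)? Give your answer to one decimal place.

8.5 centimorgans

The two most frequent reciprocal classes, PX vg c and px VG C, are the parental types, so the F1 was PX vg c / px VG C.
The two rarest classes, PX vg C and px VG c, are the double crossovers. Comparing them with the parentals, only the c allele has switched, so c is the middle locus and the order is px – c – vg.
Crossovers in the c–vg interval produce the single-crossover classes PX VG c and px vg C (67 + 78 = 145) plus the double crossovers (48).
RF(c–vg) = (145 + 48) / 2267 = 193/2267 = 0.0851 → 8.5 centimorgans.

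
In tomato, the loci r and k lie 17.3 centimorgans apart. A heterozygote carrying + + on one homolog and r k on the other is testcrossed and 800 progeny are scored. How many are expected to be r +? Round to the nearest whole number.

69

A map distance of 17.3 centimorgans corresponds to a recombination frequency of 0.173.
The F1 is + + / r k, so r + is a recombinant gamete class with expected frequency r/2 = 0.173/2 = 0.0865.
Expected number = 0.0865 × 800 = 69.20 ≈ 69.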